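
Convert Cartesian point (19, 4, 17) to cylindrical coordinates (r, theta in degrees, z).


r = sqrt(19^2 + 4^2) = 19.4165
theta = atan2(4, 19) = 11.8887 deg
z = 17

r = 19.4165, theta = 11.8887 deg, z = 17


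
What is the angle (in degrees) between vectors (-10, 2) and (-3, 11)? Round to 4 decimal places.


dot = -10*-3 + 2*11 = 52
|u| = 10.198, |v| = 11.4018
cos(angle) = 0.4472
angle = 63.4349 degrees

63.4349 degrees


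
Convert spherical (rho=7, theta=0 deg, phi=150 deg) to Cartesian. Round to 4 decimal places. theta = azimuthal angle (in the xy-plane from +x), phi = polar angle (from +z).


x = 7 * sin(150) * cos(0) = 3.5
y = 7 * sin(150) * sin(0) = 0
z = 7 * cos(150) = -6.0622

(3.5, 0, -6.0622)


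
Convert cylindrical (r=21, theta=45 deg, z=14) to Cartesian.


x = 21 * cos(45) = 14.8492
y = 21 * sin(45) = 14.8492
z = 14

(14.8492, 14.8492, 14)


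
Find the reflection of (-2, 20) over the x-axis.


Reflection across x-axis: (x, y) -> (x, -y)
(-2, 20) -> (-2, -20)

(-2, -20)


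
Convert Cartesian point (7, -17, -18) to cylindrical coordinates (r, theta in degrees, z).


r = sqrt(7^2 + (-17)^2) = 18.3848
theta = atan2(-17, 7) = 292.3801 deg
z = -18

r = 18.3848, theta = 292.3801 deg, z = -18


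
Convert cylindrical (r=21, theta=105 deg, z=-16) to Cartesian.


x = 21 * cos(105) = -5.4352
y = 21 * sin(105) = 20.2844
z = -16

(-5.4352, 20.2844, -16)


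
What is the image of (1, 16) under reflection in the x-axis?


Reflection across x-axis: (x, y) -> (x, -y)
(1, 16) -> (1, -16)

(1, -16)


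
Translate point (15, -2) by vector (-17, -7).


Translation: (x+dx, y+dy) = (15+-17, -2+-7) = (-2, -9)

(-2, -9)


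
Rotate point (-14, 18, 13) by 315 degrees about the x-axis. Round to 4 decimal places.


x' = -14
y' = 18*cos(315) - 13*sin(315) = 21.9203
z' = 18*sin(315) + 13*cos(315) = -3.5355

(-14, 21.9203, -3.5355)


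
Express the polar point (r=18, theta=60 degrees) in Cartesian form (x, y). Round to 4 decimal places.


x = 18 * cos(60) = 9
y = 18 * sin(60) = 15.5885

(9, 15.5885)


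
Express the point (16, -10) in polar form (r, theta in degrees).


r = sqrt(16^2 + (-10)^2) = 18.868
theta = atan2(-10, 16) = 327.9946 degrees

r = 18.868, theta = 327.9946 degrees


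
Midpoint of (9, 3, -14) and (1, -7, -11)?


Midpoint = ((9+1)/2, (3+-7)/2, (-14+-11)/2) = (5, -2, -12.5)

(5, -2, -12.5)


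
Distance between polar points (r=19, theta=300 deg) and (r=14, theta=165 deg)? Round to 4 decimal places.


d = sqrt(r1^2 + r2^2 - 2*r1*r2*cos(t2-t1))
d = sqrt(19^2 + 14^2 - 2*19*14*cos(165-300)) = 30.548

30.548


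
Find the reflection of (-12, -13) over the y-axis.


Reflection across y-axis: (x, y) -> (-x, y)
(-12, -13) -> (12, -13)

(12, -13)


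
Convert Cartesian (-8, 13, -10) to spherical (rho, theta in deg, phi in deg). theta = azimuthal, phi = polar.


rho = sqrt((-8)^2 + 13^2 + (-10)^2) = 18.2483
theta = atan2(13, -8) = 121.6075 deg
phi = acos(-10/18.2483) = 123.2297 deg

rho = 18.2483, theta = 121.6075 deg, phi = 123.2297 deg


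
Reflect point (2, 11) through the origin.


Reflection through origin: (x, y) -> (-x, -y)
(2, 11) -> (-2, -11)

(-2, -11)


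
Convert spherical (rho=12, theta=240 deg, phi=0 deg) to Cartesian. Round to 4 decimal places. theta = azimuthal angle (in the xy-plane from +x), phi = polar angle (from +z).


x = 12 * sin(0) * cos(240) = 0
y = 12 * sin(0) * sin(240) = 0
z = 12 * cos(0) = 12

(0, 0, 12)


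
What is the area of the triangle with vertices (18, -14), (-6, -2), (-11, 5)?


Area = |x1(y2-y3) + x2(y3-y1) + x3(y1-y2)| / 2
= |18*(-2-5) + -6*(5--14) + -11*(-14--2)| / 2
= 54

54


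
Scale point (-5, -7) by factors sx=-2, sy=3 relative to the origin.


Scaling: (x*sx, y*sy) = (-5*-2, -7*3) = (10, -21)

(10, -21)


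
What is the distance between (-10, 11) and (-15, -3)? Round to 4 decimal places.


d = sqrt((-15--10)^2 + (-3-11)^2) = 14.8661

14.8661


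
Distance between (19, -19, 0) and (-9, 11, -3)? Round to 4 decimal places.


d = sqrt((-9-19)^2 + (11--19)^2 + (-3-0)^2) = 41.1461

41.1461


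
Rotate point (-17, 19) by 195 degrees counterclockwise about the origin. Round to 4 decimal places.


x' = -17*cos(195) - 19*sin(195) = 21.3383
y' = -17*sin(195) + 19*cos(195) = -13.9527

(21.3383, -13.9527)


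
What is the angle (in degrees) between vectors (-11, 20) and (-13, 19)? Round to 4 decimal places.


dot = -11*-13 + 20*19 = 523
|u| = 22.8254, |v| = 23.0217
cos(angle) = 0.9953
angle = 5.5696 degrees

5.5696 degrees


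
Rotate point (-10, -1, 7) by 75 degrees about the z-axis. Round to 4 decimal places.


x' = -10*cos(75) - -1*sin(75) = -1.6223
y' = -10*sin(75) + -1*cos(75) = -9.9181
z' = 7

(-1.6223, -9.9181, 7)


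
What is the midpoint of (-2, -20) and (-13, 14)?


Midpoint = ((-2+-13)/2, (-20+14)/2) = (-7.5, -3)

(-7.5, -3)


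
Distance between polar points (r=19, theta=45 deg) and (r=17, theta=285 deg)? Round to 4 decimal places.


d = sqrt(r1^2 + r2^2 - 2*r1*r2*cos(t2-t1))
d = sqrt(19^2 + 17^2 - 2*19*17*cos(285-45)) = 31.1929

31.1929


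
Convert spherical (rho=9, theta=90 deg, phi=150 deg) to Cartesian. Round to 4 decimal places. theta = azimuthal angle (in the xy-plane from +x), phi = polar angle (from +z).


x = 9 * sin(150) * cos(90) = 0
y = 9 * sin(150) * sin(90) = 4.5
z = 9 * cos(150) = -7.7942

(0, 4.5, -7.7942)


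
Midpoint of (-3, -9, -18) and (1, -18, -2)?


Midpoint = ((-3+1)/2, (-9+-18)/2, (-18+-2)/2) = (-1, -13.5, -10)

(-1, -13.5, -10)


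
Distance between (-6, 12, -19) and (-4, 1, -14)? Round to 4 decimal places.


d = sqrt((-4--6)^2 + (1-12)^2 + (-14--19)^2) = 12.2474

12.2474


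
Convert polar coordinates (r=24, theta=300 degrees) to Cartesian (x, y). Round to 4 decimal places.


x = 24 * cos(300) = 12
y = 24 * sin(300) = -20.7846

(12, -20.7846)


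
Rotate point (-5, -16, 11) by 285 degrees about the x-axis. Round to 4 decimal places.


x' = -5
y' = -16*cos(285) - 11*sin(285) = 6.4841
z' = -16*sin(285) + 11*cos(285) = 18.3018

(-5, 6.4841, 18.3018)


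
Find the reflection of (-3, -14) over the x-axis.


Reflection across x-axis: (x, y) -> (x, -y)
(-3, -14) -> (-3, 14)

(-3, 14)


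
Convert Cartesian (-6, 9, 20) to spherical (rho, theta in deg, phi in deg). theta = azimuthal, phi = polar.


rho = sqrt((-6)^2 + 9^2 + 20^2) = 22.7376
theta = atan2(9, -6) = 123.6901 deg
phi = acos(20/22.7376) = 28.406 deg

rho = 22.7376, theta = 123.6901 deg, phi = 28.406 deg


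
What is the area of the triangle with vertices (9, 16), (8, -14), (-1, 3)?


Area = |x1(y2-y3) + x2(y3-y1) + x3(y1-y2)| / 2
= |9*(-14-3) + 8*(3-16) + -1*(16--14)| / 2
= 143.5

143.5


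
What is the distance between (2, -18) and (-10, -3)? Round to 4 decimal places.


d = sqrt((-10-2)^2 + (-3--18)^2) = 19.2094

19.2094


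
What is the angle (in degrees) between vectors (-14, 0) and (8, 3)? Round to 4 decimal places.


dot = -14*8 + 0*3 = -112
|u| = 14, |v| = 8.544
cos(angle) = -0.9363
angle = 159.444 degrees

159.444 degrees


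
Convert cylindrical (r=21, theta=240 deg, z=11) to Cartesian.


x = 21 * cos(240) = -10.5
y = 21 * sin(240) = -18.1865
z = 11

(-10.5, -18.1865, 11)


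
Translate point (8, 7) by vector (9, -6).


Translation: (x+dx, y+dy) = (8+9, 7+-6) = (17, 1)

(17, 1)


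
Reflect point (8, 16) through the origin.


Reflection through origin: (x, y) -> (-x, -y)
(8, 16) -> (-8, -16)

(-8, -16)


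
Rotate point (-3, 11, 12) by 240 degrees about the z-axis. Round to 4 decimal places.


x' = -3*cos(240) - 11*sin(240) = 11.0263
y' = -3*sin(240) + 11*cos(240) = -2.9019
z' = 12

(11.0263, -2.9019, 12)


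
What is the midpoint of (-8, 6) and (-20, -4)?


Midpoint = ((-8+-20)/2, (6+-4)/2) = (-14, 1)

(-14, 1)


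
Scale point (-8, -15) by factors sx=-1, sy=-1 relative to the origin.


Scaling: (x*sx, y*sy) = (-8*-1, -15*-1) = (8, 15)

(8, 15)


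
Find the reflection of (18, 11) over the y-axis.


Reflection across y-axis: (x, y) -> (-x, y)
(18, 11) -> (-18, 11)

(-18, 11)


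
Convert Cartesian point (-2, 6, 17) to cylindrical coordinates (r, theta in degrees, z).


r = sqrt((-2)^2 + 6^2) = 6.3246
theta = atan2(6, -2) = 108.4349 deg
z = 17

r = 6.3246, theta = 108.4349 deg, z = 17


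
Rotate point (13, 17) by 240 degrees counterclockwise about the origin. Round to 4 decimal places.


x' = 13*cos(240) - 17*sin(240) = 8.2224
y' = 13*sin(240) + 17*cos(240) = -19.7583

(8.2224, -19.7583)


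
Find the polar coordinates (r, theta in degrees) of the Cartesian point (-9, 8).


r = sqrt((-9)^2 + 8^2) = 12.0416
theta = atan2(8, -9) = 138.3665 degrees

r = 12.0416, theta = 138.3665 degrees


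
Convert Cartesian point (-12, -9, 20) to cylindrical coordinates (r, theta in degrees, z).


r = sqrt((-12)^2 + (-9)^2) = 15
theta = atan2(-9, -12) = 216.8699 deg
z = 20

r = 15, theta = 216.8699 deg, z = 20


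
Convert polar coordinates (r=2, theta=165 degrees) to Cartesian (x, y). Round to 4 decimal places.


x = 2 * cos(165) = -1.9319
y = 2 * sin(165) = 0.5176

(-1.9319, 0.5176)


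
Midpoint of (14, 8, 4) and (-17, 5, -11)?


Midpoint = ((14+-17)/2, (8+5)/2, (4+-11)/2) = (-1.5, 6.5, -3.5)

(-1.5, 6.5, -3.5)


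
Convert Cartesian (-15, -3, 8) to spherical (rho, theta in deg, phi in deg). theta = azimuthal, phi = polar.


rho = sqrt((-15)^2 + (-3)^2 + 8^2) = 17.2627
theta = atan2(-3, -15) = 191.3099 deg
phi = acos(8/17.2627) = 62.3915 deg

rho = 17.2627, theta = 191.3099 deg, phi = 62.3915 deg


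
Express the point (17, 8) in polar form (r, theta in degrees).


r = sqrt(17^2 + 8^2) = 18.7883
theta = atan2(8, 17) = 25.2011 degrees

r = 18.7883, theta = 25.2011 degrees


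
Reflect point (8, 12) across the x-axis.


Reflection across x-axis: (x, y) -> (x, -y)
(8, 12) -> (8, -12)

(8, -12)


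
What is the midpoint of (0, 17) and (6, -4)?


Midpoint = ((0+6)/2, (17+-4)/2) = (3, 6.5)

(3, 6.5)


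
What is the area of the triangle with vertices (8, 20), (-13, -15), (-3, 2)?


Area = |x1(y2-y3) + x2(y3-y1) + x3(y1-y2)| / 2
= |8*(-15-2) + -13*(2-20) + -3*(20--15)| / 2
= 3.5

3.5


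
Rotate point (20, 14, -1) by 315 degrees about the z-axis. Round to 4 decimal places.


x' = 20*cos(315) - 14*sin(315) = 24.0416
y' = 20*sin(315) + 14*cos(315) = -4.2426
z' = -1

(24.0416, -4.2426, -1)


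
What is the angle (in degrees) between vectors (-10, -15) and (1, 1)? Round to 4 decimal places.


dot = -10*1 + -15*1 = -25
|u| = 18.0278, |v| = 1.4142
cos(angle) = -0.9806
angle = 168.6901 degrees

168.6901 degrees


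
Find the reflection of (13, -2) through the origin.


Reflection through origin: (x, y) -> (-x, -y)
(13, -2) -> (-13, 2)

(-13, 2)


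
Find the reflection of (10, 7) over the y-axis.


Reflection across y-axis: (x, y) -> (-x, y)
(10, 7) -> (-10, 7)

(-10, 7)


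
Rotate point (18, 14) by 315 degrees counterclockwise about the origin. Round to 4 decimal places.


x' = 18*cos(315) - 14*sin(315) = 22.6274
y' = 18*sin(315) + 14*cos(315) = -2.8284

(22.6274, -2.8284)


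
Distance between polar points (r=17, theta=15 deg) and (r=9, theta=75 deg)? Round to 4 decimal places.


d = sqrt(r1^2 + r2^2 - 2*r1*r2*cos(t2-t1))
d = sqrt(17^2 + 9^2 - 2*17*9*cos(75-15)) = 14.7309

14.7309


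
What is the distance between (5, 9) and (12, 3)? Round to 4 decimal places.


d = sqrt((12-5)^2 + (3-9)^2) = 9.2195

9.2195


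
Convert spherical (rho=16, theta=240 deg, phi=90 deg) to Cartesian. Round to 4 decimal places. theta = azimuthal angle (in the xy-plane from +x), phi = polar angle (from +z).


x = 16 * sin(90) * cos(240) = -8
y = 16 * sin(90) * sin(240) = -13.8564
z = 16 * cos(90) = 0

(-8, -13.8564, 0)


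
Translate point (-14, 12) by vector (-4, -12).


Translation: (x+dx, y+dy) = (-14+-4, 12+-12) = (-18, 0)

(-18, 0)


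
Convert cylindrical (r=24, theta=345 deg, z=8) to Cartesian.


x = 24 * cos(345) = 23.1822
y = 24 * sin(345) = -6.2117
z = 8

(23.1822, -6.2117, 8)


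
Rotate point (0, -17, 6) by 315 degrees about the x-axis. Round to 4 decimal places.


x' = 0
y' = -17*cos(315) - 6*sin(315) = -7.7782
z' = -17*sin(315) + 6*cos(315) = 16.2635

(0, -7.7782, 16.2635)


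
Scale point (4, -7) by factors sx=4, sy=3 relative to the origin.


Scaling: (x*sx, y*sy) = (4*4, -7*3) = (16, -21)

(16, -21)


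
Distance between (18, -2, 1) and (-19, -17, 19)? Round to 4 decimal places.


d = sqrt((-19-18)^2 + (-17--2)^2 + (19-1)^2) = 43.795

43.795


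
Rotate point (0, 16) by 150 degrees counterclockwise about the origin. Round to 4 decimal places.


x' = 0*cos(150) - 16*sin(150) = -8
y' = 0*sin(150) + 16*cos(150) = -13.8564

(-8, -13.8564)


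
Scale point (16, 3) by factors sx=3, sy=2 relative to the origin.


Scaling: (x*sx, y*sy) = (16*3, 3*2) = (48, 6)

(48, 6)


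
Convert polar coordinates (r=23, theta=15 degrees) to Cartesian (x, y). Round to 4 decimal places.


x = 23 * cos(15) = 22.2163
y = 23 * sin(15) = 5.9528

(22.2163, 5.9528)


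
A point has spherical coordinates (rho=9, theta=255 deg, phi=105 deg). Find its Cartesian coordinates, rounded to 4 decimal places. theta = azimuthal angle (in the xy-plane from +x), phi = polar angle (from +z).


x = 9 * sin(105) * cos(255) = -2.25
y = 9 * sin(105) * sin(255) = -8.3971
z = 9 * cos(105) = -2.3294

(-2.25, -8.3971, -2.3294)


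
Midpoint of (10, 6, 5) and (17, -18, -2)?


Midpoint = ((10+17)/2, (6+-18)/2, (5+-2)/2) = (13.5, -6, 1.5)

(13.5, -6, 1.5)


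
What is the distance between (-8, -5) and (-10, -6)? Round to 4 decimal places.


d = sqrt((-10--8)^2 + (-6--5)^2) = 2.2361

2.2361


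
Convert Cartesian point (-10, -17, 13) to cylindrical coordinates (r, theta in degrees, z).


r = sqrt((-10)^2 + (-17)^2) = 19.7231
theta = atan2(-17, -10) = 239.5345 deg
z = 13

r = 19.7231, theta = 239.5345 deg, z = 13


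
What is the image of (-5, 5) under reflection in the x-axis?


Reflection across x-axis: (x, y) -> (x, -y)
(-5, 5) -> (-5, -5)

(-5, -5)


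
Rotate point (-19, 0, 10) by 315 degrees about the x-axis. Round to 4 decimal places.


x' = -19
y' = 0*cos(315) - 10*sin(315) = 7.0711
z' = 0*sin(315) + 10*cos(315) = 7.0711

(-19, 7.0711, 7.0711)


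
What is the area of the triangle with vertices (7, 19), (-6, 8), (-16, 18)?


Area = |x1(y2-y3) + x2(y3-y1) + x3(y1-y2)| / 2
= |7*(8-18) + -6*(18-19) + -16*(19-8)| / 2
= 120

120


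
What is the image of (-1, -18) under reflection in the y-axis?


Reflection across y-axis: (x, y) -> (-x, y)
(-1, -18) -> (1, -18)

(1, -18)


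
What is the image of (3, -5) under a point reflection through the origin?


Reflection through origin: (x, y) -> (-x, -y)
(3, -5) -> (-3, 5)

(-3, 5)


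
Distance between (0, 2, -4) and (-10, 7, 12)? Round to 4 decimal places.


d = sqrt((-10-0)^2 + (7-2)^2 + (12--4)^2) = 19.5192

19.5192


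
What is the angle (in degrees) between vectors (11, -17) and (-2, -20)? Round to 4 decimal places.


dot = 11*-2 + -17*-20 = 318
|u| = 20.2485, |v| = 20.0998
cos(angle) = 0.7813
angle = 38.6158 degrees

38.6158 degrees


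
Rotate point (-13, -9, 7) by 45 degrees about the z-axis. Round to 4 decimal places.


x' = -13*cos(45) - -9*sin(45) = -2.8284
y' = -13*sin(45) + -9*cos(45) = -15.5563
z' = 7

(-2.8284, -15.5563, 7)


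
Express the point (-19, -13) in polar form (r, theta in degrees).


r = sqrt((-19)^2 + (-13)^2) = 23.0217
theta = atan2(-13, -19) = 214.3803 degrees

r = 23.0217, theta = 214.3803 degrees


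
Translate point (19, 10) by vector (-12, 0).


Translation: (x+dx, y+dy) = (19+-12, 10+0) = (7, 10)

(7, 10)


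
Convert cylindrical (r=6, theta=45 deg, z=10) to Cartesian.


x = 6 * cos(45) = 4.2426
y = 6 * sin(45) = 4.2426
z = 10

(4.2426, 4.2426, 10)


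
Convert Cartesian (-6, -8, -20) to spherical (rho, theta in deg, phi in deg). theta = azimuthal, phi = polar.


rho = sqrt((-6)^2 + (-8)^2 + (-20)^2) = 22.3607
theta = atan2(-8, -6) = 233.1301 deg
phi = acos(-20/22.3607) = 153.4349 deg

rho = 22.3607, theta = 233.1301 deg, phi = 153.4349 deg


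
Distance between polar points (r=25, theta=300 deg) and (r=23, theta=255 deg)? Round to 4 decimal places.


d = sqrt(r1^2 + r2^2 - 2*r1*r2*cos(t2-t1))
d = sqrt(25^2 + 23^2 - 2*25*23*cos(255-300)) = 18.4615

18.4615


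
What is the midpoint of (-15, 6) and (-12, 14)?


Midpoint = ((-15+-12)/2, (6+14)/2) = (-13.5, 10)

(-13.5, 10)


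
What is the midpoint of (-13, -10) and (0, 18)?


Midpoint = ((-13+0)/2, (-10+18)/2) = (-6.5, 4)

(-6.5, 4)


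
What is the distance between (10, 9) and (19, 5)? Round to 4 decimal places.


d = sqrt((19-10)^2 + (5-9)^2) = 9.8489

9.8489


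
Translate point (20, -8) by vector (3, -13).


Translation: (x+dx, y+dy) = (20+3, -8+-13) = (23, -21)

(23, -21)


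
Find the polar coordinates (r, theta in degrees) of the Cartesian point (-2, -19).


r = sqrt((-2)^2 + (-19)^2) = 19.105
theta = atan2(-19, -2) = 263.991 degrees

r = 19.105, theta = 263.991 degrees


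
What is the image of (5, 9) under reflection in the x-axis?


Reflection across x-axis: (x, y) -> (x, -y)
(5, 9) -> (5, -9)

(5, -9)


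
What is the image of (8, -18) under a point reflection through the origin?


Reflection through origin: (x, y) -> (-x, -y)
(8, -18) -> (-8, 18)

(-8, 18)


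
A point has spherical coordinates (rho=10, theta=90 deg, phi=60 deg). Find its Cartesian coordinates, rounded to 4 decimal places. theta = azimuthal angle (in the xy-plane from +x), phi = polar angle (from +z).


x = 10 * sin(60) * cos(90) = 0
y = 10 * sin(60) * sin(90) = 8.6603
z = 10 * cos(60) = 5

(0, 8.6603, 5)


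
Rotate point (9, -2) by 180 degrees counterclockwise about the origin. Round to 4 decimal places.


x' = 9*cos(180) - -2*sin(180) = -9
y' = 9*sin(180) + -2*cos(180) = 2

(-9, 2)


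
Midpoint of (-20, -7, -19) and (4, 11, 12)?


Midpoint = ((-20+4)/2, (-7+11)/2, (-19+12)/2) = (-8, 2, -3.5)

(-8, 2, -3.5)


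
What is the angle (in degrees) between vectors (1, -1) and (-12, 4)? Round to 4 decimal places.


dot = 1*-12 + -1*4 = -16
|u| = 1.4142, |v| = 12.6491
cos(angle) = -0.8944
angle = 153.4349 degrees

153.4349 degrees


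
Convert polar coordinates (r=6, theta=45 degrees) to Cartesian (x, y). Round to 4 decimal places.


x = 6 * cos(45) = 4.2426
y = 6 * sin(45) = 4.2426

(4.2426, 4.2426)


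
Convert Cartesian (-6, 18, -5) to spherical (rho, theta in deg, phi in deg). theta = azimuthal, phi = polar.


rho = sqrt((-6)^2 + 18^2 + (-5)^2) = 19.6214
theta = atan2(18, -6) = 108.4349 deg
phi = acos(-5/19.6214) = 104.7631 deg

rho = 19.6214, theta = 108.4349 deg, phi = 104.7631 deg


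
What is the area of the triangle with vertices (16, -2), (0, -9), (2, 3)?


Area = |x1(y2-y3) + x2(y3-y1) + x3(y1-y2)| / 2
= |16*(-9-3) + 0*(3--2) + 2*(-2--9)| / 2
= 89

89


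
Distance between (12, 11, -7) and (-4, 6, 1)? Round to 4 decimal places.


d = sqrt((-4-12)^2 + (6-11)^2 + (1--7)^2) = 18.5742

18.5742


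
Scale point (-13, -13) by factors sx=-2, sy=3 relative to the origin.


Scaling: (x*sx, y*sy) = (-13*-2, -13*3) = (26, -39)

(26, -39)


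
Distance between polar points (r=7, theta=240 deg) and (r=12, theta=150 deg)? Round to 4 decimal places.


d = sqrt(r1^2 + r2^2 - 2*r1*r2*cos(t2-t1))
d = sqrt(7^2 + 12^2 - 2*7*12*cos(150-240)) = 13.8924

13.8924


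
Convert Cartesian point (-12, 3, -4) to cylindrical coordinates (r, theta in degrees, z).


r = sqrt((-12)^2 + 3^2) = 12.3693
theta = atan2(3, -12) = 165.9638 deg
z = -4

r = 12.3693, theta = 165.9638 deg, z = -4


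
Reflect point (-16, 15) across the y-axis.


Reflection across y-axis: (x, y) -> (-x, y)
(-16, 15) -> (16, 15)

(16, 15)


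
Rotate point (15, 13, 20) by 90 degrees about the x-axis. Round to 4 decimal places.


x' = 15
y' = 13*cos(90) - 20*sin(90) = -20
z' = 13*sin(90) + 20*cos(90) = 13

(15, -20, 13)


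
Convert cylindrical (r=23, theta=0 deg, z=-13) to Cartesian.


x = 23 * cos(0) = 23
y = 23 * sin(0) = 0
z = -13

(23, 0, -13)


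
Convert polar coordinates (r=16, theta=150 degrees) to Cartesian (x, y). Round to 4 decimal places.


x = 16 * cos(150) = -13.8564
y = 16 * sin(150) = 8

(-13.8564, 8)


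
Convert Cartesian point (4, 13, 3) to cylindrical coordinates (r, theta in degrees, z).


r = sqrt(4^2 + 13^2) = 13.6015
theta = atan2(13, 4) = 72.8973 deg
z = 3

r = 13.6015, theta = 72.8973 deg, z = 3


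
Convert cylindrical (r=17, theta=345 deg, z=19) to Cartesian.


x = 17 * cos(345) = 16.4207
y = 17 * sin(345) = -4.3999
z = 19

(16.4207, -4.3999, 19)


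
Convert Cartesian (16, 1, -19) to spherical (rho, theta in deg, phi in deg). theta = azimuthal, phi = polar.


rho = sqrt(16^2 + 1^2 + (-19)^2) = 24.8596
theta = atan2(1, 16) = 3.5763 deg
phi = acos(-19/24.8596) = 139.8441 deg

rho = 24.8596, theta = 3.5763 deg, phi = 139.8441 deg


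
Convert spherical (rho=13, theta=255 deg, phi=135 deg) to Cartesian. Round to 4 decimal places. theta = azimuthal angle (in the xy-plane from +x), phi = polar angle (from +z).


x = 13 * sin(135) * cos(255) = -2.3792
y = 13 * sin(135) * sin(255) = -8.8792
z = 13 * cos(135) = -9.1924

(-2.3792, -8.8792, -9.1924)


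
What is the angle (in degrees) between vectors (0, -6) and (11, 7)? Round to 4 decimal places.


dot = 0*11 + -6*7 = -42
|u| = 6, |v| = 13.0384
cos(angle) = -0.5369
angle = 122.4712 degrees

122.4712 degrees


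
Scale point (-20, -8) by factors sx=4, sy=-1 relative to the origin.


Scaling: (x*sx, y*sy) = (-20*4, -8*-1) = (-80, 8)

(-80, 8)


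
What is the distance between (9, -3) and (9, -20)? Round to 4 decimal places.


d = sqrt((9-9)^2 + (-20--3)^2) = 17

17


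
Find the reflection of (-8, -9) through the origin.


Reflection through origin: (x, y) -> (-x, -y)
(-8, -9) -> (8, 9)

(8, 9)


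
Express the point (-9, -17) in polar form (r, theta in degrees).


r = sqrt((-9)^2 + (-17)^2) = 19.2354
theta = atan2(-17, -9) = 242.1027 degrees

r = 19.2354, theta = 242.1027 degrees


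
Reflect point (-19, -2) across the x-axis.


Reflection across x-axis: (x, y) -> (x, -y)
(-19, -2) -> (-19, 2)

(-19, 2)


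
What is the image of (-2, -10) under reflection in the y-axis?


Reflection across y-axis: (x, y) -> (-x, y)
(-2, -10) -> (2, -10)

(2, -10)


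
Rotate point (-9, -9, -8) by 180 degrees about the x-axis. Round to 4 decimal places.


x' = -9
y' = -9*cos(180) - -8*sin(180) = 9
z' = -9*sin(180) + -8*cos(180) = 8

(-9, 9, 8)


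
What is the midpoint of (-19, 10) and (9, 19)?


Midpoint = ((-19+9)/2, (10+19)/2) = (-5, 14.5)

(-5, 14.5)


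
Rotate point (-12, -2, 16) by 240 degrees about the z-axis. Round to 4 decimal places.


x' = -12*cos(240) - -2*sin(240) = 4.2679
y' = -12*sin(240) + -2*cos(240) = 11.3923
z' = 16

(4.2679, 11.3923, 16)


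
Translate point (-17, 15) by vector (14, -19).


Translation: (x+dx, y+dy) = (-17+14, 15+-19) = (-3, -4)

(-3, -4)


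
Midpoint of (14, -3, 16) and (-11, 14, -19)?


Midpoint = ((14+-11)/2, (-3+14)/2, (16+-19)/2) = (1.5, 5.5, -1.5)

(1.5, 5.5, -1.5)


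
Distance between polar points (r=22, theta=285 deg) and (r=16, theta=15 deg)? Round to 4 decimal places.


d = sqrt(r1^2 + r2^2 - 2*r1*r2*cos(t2-t1))
d = sqrt(22^2 + 16^2 - 2*22*16*cos(15-285)) = 27.2029

27.2029


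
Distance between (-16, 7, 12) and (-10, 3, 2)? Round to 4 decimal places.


d = sqrt((-10--16)^2 + (3-7)^2 + (2-12)^2) = 12.3288

12.3288


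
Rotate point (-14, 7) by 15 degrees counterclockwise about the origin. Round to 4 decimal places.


x' = -14*cos(15) - 7*sin(15) = -15.3347
y' = -14*sin(15) + 7*cos(15) = 3.138

(-15.3347, 3.138)


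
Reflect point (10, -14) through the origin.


Reflection through origin: (x, y) -> (-x, -y)
(10, -14) -> (-10, 14)

(-10, 14)


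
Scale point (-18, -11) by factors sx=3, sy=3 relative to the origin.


Scaling: (x*sx, y*sy) = (-18*3, -11*3) = (-54, -33)

(-54, -33)


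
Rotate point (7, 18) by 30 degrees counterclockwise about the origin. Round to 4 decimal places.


x' = 7*cos(30) - 18*sin(30) = -2.9378
y' = 7*sin(30) + 18*cos(30) = 19.0885

(-2.9378, 19.0885)


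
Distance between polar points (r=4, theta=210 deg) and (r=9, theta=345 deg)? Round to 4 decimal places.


d = sqrt(r1^2 + r2^2 - 2*r1*r2*cos(t2-t1))
d = sqrt(4^2 + 9^2 - 2*4*9*cos(345-210)) = 12.1619

12.1619


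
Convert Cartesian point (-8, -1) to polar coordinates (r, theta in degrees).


r = sqrt((-8)^2 + (-1)^2) = 8.0623
theta = atan2(-1, -8) = 187.125 degrees

r = 8.0623, theta = 187.125 degrees


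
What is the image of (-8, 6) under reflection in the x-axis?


Reflection across x-axis: (x, y) -> (x, -y)
(-8, 6) -> (-8, -6)

(-8, -6)


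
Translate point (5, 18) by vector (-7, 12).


Translation: (x+dx, y+dy) = (5+-7, 18+12) = (-2, 30)

(-2, 30)


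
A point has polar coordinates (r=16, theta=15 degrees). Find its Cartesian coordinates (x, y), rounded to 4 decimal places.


x = 16 * cos(15) = 15.4548
y = 16 * sin(15) = 4.1411

(15.4548, 4.1411)


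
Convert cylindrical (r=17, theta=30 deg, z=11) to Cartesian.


x = 17 * cos(30) = 14.7224
y = 17 * sin(30) = 8.5
z = 11

(14.7224, 8.5, 11)


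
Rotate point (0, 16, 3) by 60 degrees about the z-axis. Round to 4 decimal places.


x' = 0*cos(60) - 16*sin(60) = -13.8564
y' = 0*sin(60) + 16*cos(60) = 8
z' = 3

(-13.8564, 8, 3)


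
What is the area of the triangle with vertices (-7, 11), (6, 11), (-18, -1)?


Area = |x1(y2-y3) + x2(y3-y1) + x3(y1-y2)| / 2
= |-7*(11--1) + 6*(-1-11) + -18*(11-11)| / 2
= 78

78


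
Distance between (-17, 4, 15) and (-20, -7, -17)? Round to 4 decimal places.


d = sqrt((-20--17)^2 + (-7-4)^2 + (-17-15)^2) = 33.9706

33.9706


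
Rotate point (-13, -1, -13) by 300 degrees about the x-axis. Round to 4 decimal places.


x' = -13
y' = -1*cos(300) - -13*sin(300) = -11.7583
z' = -1*sin(300) + -13*cos(300) = -5.634

(-13, -11.7583, -5.634)


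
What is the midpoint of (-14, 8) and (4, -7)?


Midpoint = ((-14+4)/2, (8+-7)/2) = (-5, 0.5)

(-5, 0.5)


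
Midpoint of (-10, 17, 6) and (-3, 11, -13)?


Midpoint = ((-10+-3)/2, (17+11)/2, (6+-13)/2) = (-6.5, 14, -3.5)

(-6.5, 14, -3.5)


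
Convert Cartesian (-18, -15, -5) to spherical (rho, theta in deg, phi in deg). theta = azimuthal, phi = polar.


rho = sqrt((-18)^2 + (-15)^2 + (-5)^2) = 23.9583
theta = atan2(-15, -18) = 219.8056 deg
phi = acos(-5/23.9583) = 102.0459 deg

rho = 23.9583, theta = 219.8056 deg, phi = 102.0459 deg


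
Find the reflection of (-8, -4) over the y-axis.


Reflection across y-axis: (x, y) -> (-x, y)
(-8, -4) -> (8, -4)

(8, -4)


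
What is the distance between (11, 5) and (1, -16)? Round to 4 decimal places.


d = sqrt((1-11)^2 + (-16-5)^2) = 23.2594

23.2594


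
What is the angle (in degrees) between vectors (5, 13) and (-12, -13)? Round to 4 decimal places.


dot = 5*-12 + 13*-13 = -229
|u| = 13.9284, |v| = 17.6918
cos(angle) = -0.9293
angle = 158.3281 degrees

158.3281 degrees


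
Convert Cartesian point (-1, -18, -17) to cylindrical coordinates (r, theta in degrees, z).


r = sqrt((-1)^2 + (-18)^2) = 18.0278
theta = atan2(-18, -1) = 266.8202 deg
z = -17

r = 18.0278, theta = 266.8202 deg, z = -17


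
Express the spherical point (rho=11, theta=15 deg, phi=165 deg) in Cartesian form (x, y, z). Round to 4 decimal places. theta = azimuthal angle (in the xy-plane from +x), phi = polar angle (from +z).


x = 11 * sin(165) * cos(15) = 2.75
y = 11 * sin(165) * sin(15) = 0.7369
z = 11 * cos(165) = -10.6252

(2.75, 0.7369, -10.6252)


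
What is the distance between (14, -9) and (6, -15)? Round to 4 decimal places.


d = sqrt((6-14)^2 + (-15--9)^2) = 10

10


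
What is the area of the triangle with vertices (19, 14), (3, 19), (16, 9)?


Area = |x1(y2-y3) + x2(y3-y1) + x3(y1-y2)| / 2
= |19*(19-9) + 3*(9-14) + 16*(14-19)| / 2
= 47.5

47.5


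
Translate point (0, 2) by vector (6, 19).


Translation: (x+dx, y+dy) = (0+6, 2+19) = (6, 21)

(6, 21)


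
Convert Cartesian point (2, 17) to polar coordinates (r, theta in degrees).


r = sqrt(2^2 + 17^2) = 17.1172
theta = atan2(17, 2) = 83.2902 degrees

r = 17.1172, theta = 83.2902 degrees


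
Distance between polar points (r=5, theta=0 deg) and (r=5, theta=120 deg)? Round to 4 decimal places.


d = sqrt(r1^2 + r2^2 - 2*r1*r2*cos(t2-t1))
d = sqrt(5^2 + 5^2 - 2*5*5*cos(120-0)) = 8.6603

8.6603


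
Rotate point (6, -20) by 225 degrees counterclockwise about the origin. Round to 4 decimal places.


x' = 6*cos(225) - -20*sin(225) = -18.3848
y' = 6*sin(225) + -20*cos(225) = 9.8995

(-18.3848, 9.8995)


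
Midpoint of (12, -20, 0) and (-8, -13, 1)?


Midpoint = ((12+-8)/2, (-20+-13)/2, (0+1)/2) = (2, -16.5, 0.5)

(2, -16.5, 0.5)


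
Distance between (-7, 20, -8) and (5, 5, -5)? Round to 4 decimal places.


d = sqrt((5--7)^2 + (5-20)^2 + (-5--8)^2) = 19.4422

19.4422


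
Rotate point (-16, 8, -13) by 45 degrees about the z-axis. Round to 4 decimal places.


x' = -16*cos(45) - 8*sin(45) = -16.9706
y' = -16*sin(45) + 8*cos(45) = -5.6569
z' = -13

(-16.9706, -5.6569, -13)


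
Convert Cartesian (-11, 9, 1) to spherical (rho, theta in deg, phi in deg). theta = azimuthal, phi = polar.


rho = sqrt((-11)^2 + 9^2 + 1^2) = 14.2478
theta = atan2(9, -11) = 140.7106 deg
phi = acos(1/14.2478) = 85.9753 deg

rho = 14.2478, theta = 140.7106 deg, phi = 85.9753 deg


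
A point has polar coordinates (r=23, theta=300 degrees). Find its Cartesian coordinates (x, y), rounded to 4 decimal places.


x = 23 * cos(300) = 11.5
y = 23 * sin(300) = -19.9186

(11.5, -19.9186)


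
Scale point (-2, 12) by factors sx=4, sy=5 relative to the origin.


Scaling: (x*sx, y*sy) = (-2*4, 12*5) = (-8, 60)

(-8, 60)


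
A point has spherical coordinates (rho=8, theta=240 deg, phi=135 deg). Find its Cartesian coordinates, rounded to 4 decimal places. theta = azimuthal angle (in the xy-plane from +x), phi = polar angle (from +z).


x = 8 * sin(135) * cos(240) = -2.8284
y = 8 * sin(135) * sin(240) = -4.899
z = 8 * cos(135) = -5.6569

(-2.8284, -4.899, -5.6569)


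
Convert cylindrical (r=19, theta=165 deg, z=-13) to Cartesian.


x = 19 * cos(165) = -18.3526
y = 19 * sin(165) = 4.9176
z = -13

(-18.3526, 4.9176, -13)


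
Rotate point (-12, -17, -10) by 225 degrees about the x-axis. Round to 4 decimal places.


x' = -12
y' = -17*cos(225) - -10*sin(225) = 4.9497
z' = -17*sin(225) + -10*cos(225) = 19.0919

(-12, 4.9497, 19.0919)


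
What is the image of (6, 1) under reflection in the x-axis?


Reflection across x-axis: (x, y) -> (x, -y)
(6, 1) -> (6, -1)

(6, -1)


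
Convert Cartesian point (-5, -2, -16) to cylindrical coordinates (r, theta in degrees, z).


r = sqrt((-5)^2 + (-2)^2) = 5.3852
theta = atan2(-2, -5) = 201.8014 deg
z = -16

r = 5.3852, theta = 201.8014 deg, z = -16


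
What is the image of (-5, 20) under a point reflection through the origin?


Reflection through origin: (x, y) -> (-x, -y)
(-5, 20) -> (5, -20)

(5, -20)


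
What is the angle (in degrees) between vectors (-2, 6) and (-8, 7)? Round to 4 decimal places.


dot = -2*-8 + 6*7 = 58
|u| = 6.3246, |v| = 10.6301
cos(angle) = 0.8627
angle = 30.3791 degrees

30.3791 degrees


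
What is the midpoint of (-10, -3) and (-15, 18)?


Midpoint = ((-10+-15)/2, (-3+18)/2) = (-12.5, 7.5)

(-12.5, 7.5)


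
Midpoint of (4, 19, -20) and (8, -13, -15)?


Midpoint = ((4+8)/2, (19+-13)/2, (-20+-15)/2) = (6, 3, -17.5)

(6, 3, -17.5)


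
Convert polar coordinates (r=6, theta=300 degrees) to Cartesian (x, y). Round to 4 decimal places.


x = 6 * cos(300) = 3
y = 6 * sin(300) = -5.1962

(3, -5.1962)


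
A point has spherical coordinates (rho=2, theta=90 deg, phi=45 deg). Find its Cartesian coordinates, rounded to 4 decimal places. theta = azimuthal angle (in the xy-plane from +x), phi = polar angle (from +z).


x = 2 * sin(45) * cos(90) = 0
y = 2 * sin(45) * sin(90) = 1.4142
z = 2 * cos(45) = 1.4142

(0, 1.4142, 1.4142)


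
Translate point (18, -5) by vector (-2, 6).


Translation: (x+dx, y+dy) = (18+-2, -5+6) = (16, 1)

(16, 1)


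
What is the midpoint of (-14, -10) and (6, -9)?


Midpoint = ((-14+6)/2, (-10+-9)/2) = (-4, -9.5)

(-4, -9.5)


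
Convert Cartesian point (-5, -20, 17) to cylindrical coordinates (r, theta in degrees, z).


r = sqrt((-5)^2 + (-20)^2) = 20.6155
theta = atan2(-20, -5) = 255.9638 deg
z = 17

r = 20.6155, theta = 255.9638 deg, z = 17


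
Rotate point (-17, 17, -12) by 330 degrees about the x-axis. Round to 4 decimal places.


x' = -17
y' = 17*cos(330) - -12*sin(330) = 8.7224
z' = 17*sin(330) + -12*cos(330) = -18.8923

(-17, 8.7224, -18.8923)


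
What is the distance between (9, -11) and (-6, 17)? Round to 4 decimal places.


d = sqrt((-6-9)^2 + (17--11)^2) = 31.7648

31.7648


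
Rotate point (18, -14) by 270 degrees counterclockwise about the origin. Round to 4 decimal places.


x' = 18*cos(270) - -14*sin(270) = -14
y' = 18*sin(270) + -14*cos(270) = -18

(-14, -18)


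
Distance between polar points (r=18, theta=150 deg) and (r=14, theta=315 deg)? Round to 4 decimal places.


d = sqrt(r1^2 + r2^2 - 2*r1*r2*cos(t2-t1))
d = sqrt(18^2 + 14^2 - 2*18*14*cos(315-150)) = 31.7305

31.7305


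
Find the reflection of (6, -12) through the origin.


Reflection through origin: (x, y) -> (-x, -y)
(6, -12) -> (-6, 12)

(-6, 12)


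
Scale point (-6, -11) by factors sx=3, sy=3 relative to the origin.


Scaling: (x*sx, y*sy) = (-6*3, -11*3) = (-18, -33)

(-18, -33)


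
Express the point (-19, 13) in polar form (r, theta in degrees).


r = sqrt((-19)^2 + 13^2) = 23.0217
theta = atan2(13, -19) = 145.6197 degrees

r = 23.0217, theta = 145.6197 degrees


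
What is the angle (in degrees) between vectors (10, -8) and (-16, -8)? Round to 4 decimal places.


dot = 10*-16 + -8*-8 = -96
|u| = 12.8062, |v| = 17.8885
cos(angle) = -0.4191
angle = 114.7751 degrees

114.7751 degrees


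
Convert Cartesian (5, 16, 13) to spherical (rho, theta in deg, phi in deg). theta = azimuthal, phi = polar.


rho = sqrt(5^2 + 16^2 + 13^2) = 21.2132
theta = atan2(16, 5) = 72.646 deg
phi = acos(13/21.2132) = 52.2059 deg

rho = 21.2132, theta = 72.646 deg, phi = 52.2059 deg


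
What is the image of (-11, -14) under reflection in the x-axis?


Reflection across x-axis: (x, y) -> (x, -y)
(-11, -14) -> (-11, 14)

(-11, 14)


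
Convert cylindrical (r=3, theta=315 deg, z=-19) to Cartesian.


x = 3 * cos(315) = 2.1213
y = 3 * sin(315) = -2.1213
z = -19

(2.1213, -2.1213, -19)


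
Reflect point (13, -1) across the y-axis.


Reflection across y-axis: (x, y) -> (-x, y)
(13, -1) -> (-13, -1)

(-13, -1)


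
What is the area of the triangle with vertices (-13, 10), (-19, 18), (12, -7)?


Area = |x1(y2-y3) + x2(y3-y1) + x3(y1-y2)| / 2
= |-13*(18--7) + -19*(-7-10) + 12*(10-18)| / 2
= 49

49


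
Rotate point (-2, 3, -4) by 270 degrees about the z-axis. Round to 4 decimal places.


x' = -2*cos(270) - 3*sin(270) = 3
y' = -2*sin(270) + 3*cos(270) = 2
z' = -4

(3, 2, -4)


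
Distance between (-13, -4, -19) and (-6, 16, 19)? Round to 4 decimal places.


d = sqrt((-6--13)^2 + (16--4)^2 + (19--19)^2) = 43.5086

43.5086


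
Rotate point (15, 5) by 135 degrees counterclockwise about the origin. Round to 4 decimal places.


x' = 15*cos(135) - 5*sin(135) = -14.1421
y' = 15*sin(135) + 5*cos(135) = 7.0711

(-14.1421, 7.0711)


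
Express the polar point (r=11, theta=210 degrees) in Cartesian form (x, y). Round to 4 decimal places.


x = 11 * cos(210) = -9.5263
y = 11 * sin(210) = -5.5

(-9.5263, -5.5)


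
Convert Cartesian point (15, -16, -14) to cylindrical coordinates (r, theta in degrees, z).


r = sqrt(15^2 + (-16)^2) = 21.9317
theta = atan2(-16, 15) = 313.1524 deg
z = -14

r = 21.9317, theta = 313.1524 deg, z = -14


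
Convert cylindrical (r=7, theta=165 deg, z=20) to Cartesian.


x = 7 * cos(165) = -6.7615
y = 7 * sin(165) = 1.8117
z = 20

(-6.7615, 1.8117, 20)


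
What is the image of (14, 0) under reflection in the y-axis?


Reflection across y-axis: (x, y) -> (-x, y)
(14, 0) -> (-14, 0)

(-14, 0)


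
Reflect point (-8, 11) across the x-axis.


Reflection across x-axis: (x, y) -> (x, -y)
(-8, 11) -> (-8, -11)

(-8, -11)


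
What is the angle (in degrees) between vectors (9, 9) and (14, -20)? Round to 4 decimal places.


dot = 9*14 + 9*-20 = -54
|u| = 12.7279, |v| = 24.4131
cos(angle) = -0.1738
angle = 100.008 degrees

100.008 degrees


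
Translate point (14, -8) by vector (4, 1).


Translation: (x+dx, y+dy) = (14+4, -8+1) = (18, -7)

(18, -7)


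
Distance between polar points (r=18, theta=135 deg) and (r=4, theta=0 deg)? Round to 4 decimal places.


d = sqrt(r1^2 + r2^2 - 2*r1*r2*cos(t2-t1))
d = sqrt(18^2 + 4^2 - 2*18*4*cos(0-135)) = 21.0196

21.0196


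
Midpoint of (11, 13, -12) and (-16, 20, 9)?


Midpoint = ((11+-16)/2, (13+20)/2, (-12+9)/2) = (-2.5, 16.5, -1.5)

(-2.5, 16.5, -1.5)


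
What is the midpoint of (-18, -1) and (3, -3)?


Midpoint = ((-18+3)/2, (-1+-3)/2) = (-7.5, -2)

(-7.5, -2)


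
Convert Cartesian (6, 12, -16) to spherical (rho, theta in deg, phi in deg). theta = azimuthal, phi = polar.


rho = sqrt(6^2 + 12^2 + (-16)^2) = 20.8806
theta = atan2(12, 6) = 63.4349 deg
phi = acos(-16/20.8806) = 140.0193 deg

rho = 20.8806, theta = 63.4349 deg, phi = 140.0193 deg


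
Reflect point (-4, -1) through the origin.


Reflection through origin: (x, y) -> (-x, -y)
(-4, -1) -> (4, 1)

(4, 1)


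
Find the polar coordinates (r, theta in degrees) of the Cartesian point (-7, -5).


r = sqrt((-7)^2 + (-5)^2) = 8.6023
theta = atan2(-5, -7) = 215.5377 degrees

r = 8.6023, theta = 215.5377 degrees


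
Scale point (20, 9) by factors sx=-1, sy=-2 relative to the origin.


Scaling: (x*sx, y*sy) = (20*-1, 9*-2) = (-20, -18)

(-20, -18)


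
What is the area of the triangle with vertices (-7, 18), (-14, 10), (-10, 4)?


Area = |x1(y2-y3) + x2(y3-y1) + x3(y1-y2)| / 2
= |-7*(10-4) + -14*(4-18) + -10*(18-10)| / 2
= 37

37


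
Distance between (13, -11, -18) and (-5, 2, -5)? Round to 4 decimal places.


d = sqrt((-5-13)^2 + (2--11)^2 + (-5--18)^2) = 25.7294

25.7294


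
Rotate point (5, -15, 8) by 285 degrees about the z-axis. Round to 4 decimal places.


x' = 5*cos(285) - -15*sin(285) = -13.1948
y' = 5*sin(285) + -15*cos(285) = -8.7119
z' = 8

(-13.1948, -8.7119, 8)


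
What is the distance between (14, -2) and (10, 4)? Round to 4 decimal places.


d = sqrt((10-14)^2 + (4--2)^2) = 7.2111

7.2111


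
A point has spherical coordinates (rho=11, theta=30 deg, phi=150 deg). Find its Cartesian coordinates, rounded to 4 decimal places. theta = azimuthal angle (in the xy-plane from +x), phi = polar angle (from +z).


x = 11 * sin(150) * cos(30) = 4.7631
y = 11 * sin(150) * sin(30) = 2.75
z = 11 * cos(150) = -9.5263

(4.7631, 2.75, -9.5263)


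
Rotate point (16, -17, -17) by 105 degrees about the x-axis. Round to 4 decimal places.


x' = 16
y' = -17*cos(105) - -17*sin(105) = 20.8207
z' = -17*sin(105) + -17*cos(105) = -12.0208

(16, 20.8207, -12.0208)


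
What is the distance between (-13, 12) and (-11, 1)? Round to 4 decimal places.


d = sqrt((-11--13)^2 + (1-12)^2) = 11.1803

11.1803
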